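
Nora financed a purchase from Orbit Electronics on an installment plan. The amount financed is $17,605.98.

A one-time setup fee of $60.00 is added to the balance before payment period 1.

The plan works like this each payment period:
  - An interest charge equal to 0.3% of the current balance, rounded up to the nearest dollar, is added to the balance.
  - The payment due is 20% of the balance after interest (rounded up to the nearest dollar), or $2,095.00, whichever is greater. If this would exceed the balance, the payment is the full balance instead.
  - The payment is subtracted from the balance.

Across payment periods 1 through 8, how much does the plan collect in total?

$17,873.98

Payment period 1: opening $17,665.98; interest $53.00 → $17,718.98; payment $3,544.00; balance $14,174.98
Payment period 2: opening $14,174.98; interest $43.00 → $14,217.98; payment $2,844.00; balance $11,373.98
Payment period 3: opening $11,373.98; interest $35.00 → $11,408.98; payment $2,282.00; balance $9,126.98
Payment period 4: opening $9,126.98; interest $28.00 → $9,154.98; payment $2,095.00; balance $7,059.98
Payment period 5: opening $7,059.98; interest $22.00 → $7,081.98; payment $2,095.00; balance $4,986.98
Payment period 6: opening $4,986.98; interest $15.00 → $5,001.98; payment $2,095.00; balance $2,906.98
Payment period 7: opening $2,906.98; interest $9.00 → $2,915.98; payment $2,095.00; balance $820.98
Payment period 8: opening $820.98; interest $3.00 → $823.98; payment $823.98; balance $0.00
Total paid: $17,873.98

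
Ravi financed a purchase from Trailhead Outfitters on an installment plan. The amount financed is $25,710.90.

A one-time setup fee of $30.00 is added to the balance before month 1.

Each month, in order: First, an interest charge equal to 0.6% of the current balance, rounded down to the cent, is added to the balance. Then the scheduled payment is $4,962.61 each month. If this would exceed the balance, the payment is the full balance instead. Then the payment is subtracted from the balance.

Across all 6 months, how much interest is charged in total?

$490.42

Month 1: opening $25,740.90; interest $154.44 → $25,895.34; payment $4,962.61; balance $20,932.73
Month 2: opening $20,932.73; interest $125.59 → $21,058.32; payment $4,962.61; balance $16,095.71
Month 3: opening $16,095.71; interest $96.57 → $16,192.28; payment $4,962.61; balance $11,229.67
Month 4: opening $11,229.67; interest $67.37 → $11,297.04; payment $4,962.61; balance $6,334.43
Month 5: opening $6,334.43; interest $38.00 → $6,372.43; payment $4,962.61; balance $1,409.82
Month 6: opening $1,409.82; interest $8.45 → $1,418.27; payment $1,418.27; balance $0.00
Total interest: $154.44 + $125.59 + $96.57 + $67.37 + $38.00 + $8.45 = $490.42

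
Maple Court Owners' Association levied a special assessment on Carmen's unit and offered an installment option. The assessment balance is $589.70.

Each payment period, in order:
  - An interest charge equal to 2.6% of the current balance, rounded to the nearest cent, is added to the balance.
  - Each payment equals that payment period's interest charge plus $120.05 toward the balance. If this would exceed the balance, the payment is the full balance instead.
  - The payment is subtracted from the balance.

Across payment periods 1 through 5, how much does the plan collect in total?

Payment period 1: opening $589.70; interest $15.33 → $605.03; payment $135.38; balance $469.65
Payment period 2: opening $469.65; interest $12.21 → $481.86; payment $132.26; balance $349.60
Payment period 3: opening $349.60; interest $9.09 → $358.69; payment $129.14; balance $229.55
Payment period 4: opening $229.55; interest $5.97 → $235.52; payment $126.02; balance $109.50
Payment period 5: opening $109.50; interest $2.85 → $112.35; payment $112.35; balance $0.00
Total paid: $635.15

$635.15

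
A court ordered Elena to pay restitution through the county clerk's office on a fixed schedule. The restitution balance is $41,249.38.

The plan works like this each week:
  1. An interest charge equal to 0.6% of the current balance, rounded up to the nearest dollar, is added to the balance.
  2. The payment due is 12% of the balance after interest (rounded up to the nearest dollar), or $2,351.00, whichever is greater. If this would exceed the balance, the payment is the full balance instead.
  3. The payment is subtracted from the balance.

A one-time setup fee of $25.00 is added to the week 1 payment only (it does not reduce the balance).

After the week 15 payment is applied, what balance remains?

$0.00

Week 1: opening $41,249.38; interest $248.00 → $41,497.38; payment $4,980.00 (+ $25.00 fee); balance $36,517.38
Week 2: opening $36,517.38; interest $220.00 → $36,737.38; payment $4,409.00; balance $32,328.38
Week 3: opening $32,328.38; interest $194.00 → $32,522.38; payment $3,903.00; balance $28,619.38
Week 4: opening $28,619.38; interest $172.00 → $28,791.38; payment $3,455.00; balance $25,336.38
Week 5: opening $25,336.38; interest $153.00 → $25,489.38; payment $3,059.00; balance $22,430.38
Week 6: opening $22,430.38; interest $135.00 → $22,565.38; payment $2,708.00; balance $19,857.38
Week 7: opening $19,857.38; interest $120.00 → $19,977.38; payment $2,398.00; balance $17,579.38
Week 8: opening $17,579.38; interest $106.00 → $17,685.38; payment $2,351.00; balance $15,334.38
Week 9: opening $15,334.38; interest $93.00 → $15,427.38; payment $2,351.00; balance $13,076.38
Week 10: opening $13,076.38; interest $79.00 → $13,155.38; payment $2,351.00; balance $10,804.38
Week 11: opening $10,804.38; interest $65.00 → $10,869.38; payment $2,351.00; balance $8,518.38
Week 12: opening $8,518.38; interest $52.00 → $8,570.38; payment $2,351.00; balance $6,219.38
Week 13: opening $6,219.38; interest $38.00 → $6,257.38; payment $2,351.00; balance $3,906.38
Week 14: opening $3,906.38; interest $24.00 → $3,930.38; payment $2,351.00; balance $1,579.38
Week 15: opening $1,579.38; interest $10.00 → $1,589.38; payment $1,589.38; balance $0.00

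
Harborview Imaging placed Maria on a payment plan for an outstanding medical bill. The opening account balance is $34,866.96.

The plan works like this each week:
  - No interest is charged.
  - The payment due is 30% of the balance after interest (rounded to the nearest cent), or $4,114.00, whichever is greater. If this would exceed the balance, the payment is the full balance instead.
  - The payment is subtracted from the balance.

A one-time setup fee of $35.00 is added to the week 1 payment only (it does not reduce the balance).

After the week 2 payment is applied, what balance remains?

# | Opening | Payment | Fee | End bal
1 | $34,866.96 | $10,460.09 | $35.00 | $24,406.87
2 | $24,406.87 | $7,322.06 | — | $17,084.81

$17,084.81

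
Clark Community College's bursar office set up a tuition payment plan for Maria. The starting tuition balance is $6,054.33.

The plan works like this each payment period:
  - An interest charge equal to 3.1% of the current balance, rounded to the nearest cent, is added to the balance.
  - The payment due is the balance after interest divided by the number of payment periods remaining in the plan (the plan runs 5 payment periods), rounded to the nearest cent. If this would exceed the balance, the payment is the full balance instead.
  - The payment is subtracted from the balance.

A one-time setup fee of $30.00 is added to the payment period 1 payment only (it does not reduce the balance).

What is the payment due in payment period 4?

$1,368.14

Payment period 1: $6,054.33 +$187.68 interest = $6,242.01; pay $1,248.40 (+ $30.00 fee) → $4,993.61
Payment period 2: $4,993.61 +$154.80 interest = $5,148.41; pay $1,287.10 → $3,861.31
Payment period 3: $3,861.31 +$119.70 interest = $3,981.01; pay $1,327.00 → $2,654.01
Payment period 4: $2,654.01 +$82.27 interest = $2,736.28; pay $1,368.14 → $1,368.14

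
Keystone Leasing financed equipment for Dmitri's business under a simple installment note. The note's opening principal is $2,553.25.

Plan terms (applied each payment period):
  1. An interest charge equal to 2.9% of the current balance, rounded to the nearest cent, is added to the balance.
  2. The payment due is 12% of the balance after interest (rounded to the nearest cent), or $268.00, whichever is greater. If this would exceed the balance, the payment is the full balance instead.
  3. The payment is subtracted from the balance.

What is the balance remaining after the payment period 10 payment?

$256.84

Payment period 1: $2,553.25 +$74.04 interest = $2,627.29; pay $315.27 → $2,312.02
Payment period 2: $2,312.02 +$67.05 interest = $2,379.07; pay $285.49 → $2,093.58
Payment period 3: $2,093.58 +$60.71 interest = $2,154.29; pay $268.00 → $1,886.29
Payment period 4: $1,886.29 +$54.70 interest = $1,940.99; pay $268.00 → $1,672.99
Payment period 5: $1,672.99 +$48.52 interest = $1,721.51; pay $268.00 → $1,453.51
Payment period 6: $1,453.51 +$42.15 interest = $1,495.66; pay $268.00 → $1,227.66
Payment period 7: $1,227.66 +$35.60 interest = $1,263.26; pay $268.00 → $995.26
Payment period 8: $995.26 +$28.86 interest = $1,024.12; pay $268.00 → $756.12
Payment period 9: $756.12 +$21.93 interest = $778.05; pay $268.00 → $510.05
Payment period 10: $510.05 +$14.79 interest = $524.84; pay $268.00 → $256.84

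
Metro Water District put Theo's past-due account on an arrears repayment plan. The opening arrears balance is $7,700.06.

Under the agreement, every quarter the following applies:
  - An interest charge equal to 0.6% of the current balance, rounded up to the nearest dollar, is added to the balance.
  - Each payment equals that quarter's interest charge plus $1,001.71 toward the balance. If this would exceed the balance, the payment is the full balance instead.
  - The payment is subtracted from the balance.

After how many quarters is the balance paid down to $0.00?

Quarter 1: opening $7,700.06; interest $47.00 → $7,747.06; payment $1,048.71; balance $6,698.35
Quarter 2: opening $6,698.35; interest $41.00 → $6,739.35; payment $1,042.71; balance $5,696.64
Quarter 3: opening $5,696.64; interest $35.00 → $5,731.64; payment $1,036.71; balance $4,694.93
Quarter 4: opening $4,694.93; interest $29.00 → $4,723.93; payment $1,030.71; balance $3,693.22
Quarter 5: opening $3,693.22; interest $23.00 → $3,716.22; payment $1,024.71; balance $2,691.51
Quarter 6: opening $2,691.51; interest $17.00 → $2,708.51; payment $1,018.71; balance $1,689.80
Quarter 7: opening $1,689.80; interest $11.00 → $1,700.80; payment $1,012.71; balance $688.09
Quarter 8: opening $688.09; interest $5.00 → $693.09; payment $693.09; balance $0.00
Balance reaches $0.00 in quarter 8.

8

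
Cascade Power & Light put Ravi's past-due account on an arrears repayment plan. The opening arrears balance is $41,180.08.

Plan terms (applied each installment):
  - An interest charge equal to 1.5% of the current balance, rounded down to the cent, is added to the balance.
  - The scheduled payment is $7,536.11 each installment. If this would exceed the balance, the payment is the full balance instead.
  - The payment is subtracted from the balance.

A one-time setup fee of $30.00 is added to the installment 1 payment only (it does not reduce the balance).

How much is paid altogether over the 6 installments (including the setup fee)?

Installment 1: $41,180.08 +$617.70 interest = $41,797.78; pay $7,536.11 (+ $30.00 fee) → $34,261.67
Installment 2: $34,261.67 +$513.92 interest = $34,775.59; pay $7,536.11 → $27,239.48
Installment 3: $27,239.48 +$408.59 interest = $27,648.07; pay $7,536.11 → $20,111.96
Installment 4: $20,111.96 +$301.67 interest = $20,413.63; pay $7,536.11 → $12,877.52
Installment 5: $12,877.52 +$193.16 interest = $13,070.68; pay $7,536.11 → $5,534.57
Installment 6: $5,534.57 +$83.01 interest = $5,617.58; pay $5,617.58 → $0.00
Total paid: $43,328.13

$43,328.13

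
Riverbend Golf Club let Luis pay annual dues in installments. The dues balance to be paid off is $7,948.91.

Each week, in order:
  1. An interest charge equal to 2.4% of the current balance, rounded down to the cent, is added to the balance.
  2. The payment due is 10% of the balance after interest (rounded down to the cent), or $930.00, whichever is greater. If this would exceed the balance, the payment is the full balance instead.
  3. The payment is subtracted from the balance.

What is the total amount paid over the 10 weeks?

Week 1: opening $7,948.91; interest $190.77 → $8,139.68; payment $930.00; balance $7,209.68
Week 2: opening $7,209.68; interest $173.03 → $7,382.71; payment $930.00; balance $6,452.71
Week 3: opening $6,452.71; interest $154.86 → $6,607.57; payment $930.00; balance $5,677.57
Week 4: opening $5,677.57; interest $136.26 → $5,813.83; payment $930.00; balance $4,883.83
Week 5: opening $4,883.83; interest $117.21 → $5,001.04; payment $930.00; balance $4,071.04
Week 6: opening $4,071.04; interest $97.70 → $4,168.74; payment $930.00; balance $3,238.74
Week 7: opening $3,238.74; interest $77.72 → $3,316.46; payment $930.00; balance $2,386.46
Week 8: opening $2,386.46; interest $57.27 → $2,443.73; payment $930.00; balance $1,513.73
Week 9: opening $1,513.73; interest $36.32 → $1,550.05; payment $930.00; balance $620.05
Week 10: opening $620.05; interest $14.88 → $634.93; payment $634.93; balance $0.00
Total paid: $9,004.93

$9,004.93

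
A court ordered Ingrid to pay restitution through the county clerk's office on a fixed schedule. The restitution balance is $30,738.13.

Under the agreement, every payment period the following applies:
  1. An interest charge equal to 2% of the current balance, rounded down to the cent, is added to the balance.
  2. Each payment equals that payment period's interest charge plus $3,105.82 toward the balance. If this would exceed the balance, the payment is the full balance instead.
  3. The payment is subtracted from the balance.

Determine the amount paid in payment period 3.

# | Opening | Interest | Payment | End bal
1 | $30,738.13 | $614.76 | $3,720.58 | $27,632.31
2 | $27,632.31 | $552.64 | $3,658.46 | $24,526.49
3 | $24,526.49 | $490.52 | $3,596.34 | $21,420.67

$3,596.34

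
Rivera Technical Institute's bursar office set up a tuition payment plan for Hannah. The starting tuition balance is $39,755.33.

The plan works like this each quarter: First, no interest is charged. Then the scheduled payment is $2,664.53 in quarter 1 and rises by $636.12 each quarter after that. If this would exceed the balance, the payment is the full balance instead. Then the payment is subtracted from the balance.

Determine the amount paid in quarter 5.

Quarter 1: opening $39,755.33; payment $2,664.53; balance $37,090.80
Quarter 2: opening $37,090.80; payment $3,300.65; balance $33,790.15
Quarter 3: opening $33,790.15; payment $3,936.77; balance $29,853.38
Quarter 4: opening $29,853.38; payment $4,572.89; balance $25,280.49
Quarter 5: opening $25,280.49; payment $5,209.01; balance $20,071.48

$5,209.01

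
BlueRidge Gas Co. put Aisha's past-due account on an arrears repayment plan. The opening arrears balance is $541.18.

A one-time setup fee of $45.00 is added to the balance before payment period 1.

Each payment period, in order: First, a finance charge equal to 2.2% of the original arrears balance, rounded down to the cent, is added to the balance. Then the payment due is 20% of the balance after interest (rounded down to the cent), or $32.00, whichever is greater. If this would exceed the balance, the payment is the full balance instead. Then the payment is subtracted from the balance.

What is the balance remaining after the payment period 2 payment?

$392.30

# | Opening | Interest | Payment | End bal
1 | $586.18 | $11.90 | $119.61 | $478.47
2 | $478.47 | $11.90 | $98.07 | $392.30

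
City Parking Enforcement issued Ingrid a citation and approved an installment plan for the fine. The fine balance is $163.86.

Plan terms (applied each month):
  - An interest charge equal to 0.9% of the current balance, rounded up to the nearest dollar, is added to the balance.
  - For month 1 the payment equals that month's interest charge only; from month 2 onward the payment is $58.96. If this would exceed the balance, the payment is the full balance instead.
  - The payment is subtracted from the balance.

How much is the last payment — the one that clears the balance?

$49.94

Month 1: $163.86 +$2.00 interest = $165.86; pay $2.00 → $163.86
Month 2: $163.86 +$2.00 interest = $165.86; pay $58.96 → $106.90
Month 3: $106.90 +$1.00 interest = $107.90; pay $58.96 → $48.94
Month 4: $48.94 +$1.00 interest = $49.94; pay $49.94 → $0.00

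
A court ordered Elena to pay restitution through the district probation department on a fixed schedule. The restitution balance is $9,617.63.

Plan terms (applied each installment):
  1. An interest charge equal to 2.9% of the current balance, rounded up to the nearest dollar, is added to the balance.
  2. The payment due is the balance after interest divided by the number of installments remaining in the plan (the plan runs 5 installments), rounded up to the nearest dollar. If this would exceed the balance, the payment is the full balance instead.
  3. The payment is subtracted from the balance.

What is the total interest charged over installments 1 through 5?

Installment 1: $9,617.63 +$279.00 interest = $9,896.63; pay $1,980.00 → $7,916.63
Installment 2: $7,916.63 +$230.00 interest = $8,146.63; pay $2,037.00 → $6,109.63
Installment 3: $6,109.63 +$178.00 interest = $6,287.63; pay $2,096.00 → $4,191.63
Installment 4: $4,191.63 +$122.00 interest = $4,313.63; pay $2,157.00 → $2,156.63
Installment 5: $2,156.63 +$63.00 interest = $2,219.63; pay $2,219.63 → $0.00
Total interest: $279.00 + $230.00 + $178.00 + $122.00 + $63.00 = $872.00

$872.00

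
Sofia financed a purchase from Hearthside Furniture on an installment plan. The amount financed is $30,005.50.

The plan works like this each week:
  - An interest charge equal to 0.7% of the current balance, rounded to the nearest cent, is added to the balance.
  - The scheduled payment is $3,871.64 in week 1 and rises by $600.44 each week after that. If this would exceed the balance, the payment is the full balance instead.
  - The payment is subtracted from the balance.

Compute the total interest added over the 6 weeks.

$787.66

# | Opening | Interest | Payment | End bal
1 | $30,005.50 | $210.04 | $3,871.64 | $26,343.90
2 | $26,343.90 | $184.41 | $4,472.08 | $22,056.23
3 | $22,056.23 | $154.39 | $5,072.52 | $17,138.10
4 | $17,138.10 | $119.97 | $5,672.96 | $11,585.11
5 | $11,585.11 | $81.10 | $6,273.40 | $5,392.81
6 | $5,392.81 | $37.75 | $5,430.56 | $0.00
Total interest: $210.04 + $184.41 + $154.39 + $119.97 + $81.10 + $37.75 = $787.66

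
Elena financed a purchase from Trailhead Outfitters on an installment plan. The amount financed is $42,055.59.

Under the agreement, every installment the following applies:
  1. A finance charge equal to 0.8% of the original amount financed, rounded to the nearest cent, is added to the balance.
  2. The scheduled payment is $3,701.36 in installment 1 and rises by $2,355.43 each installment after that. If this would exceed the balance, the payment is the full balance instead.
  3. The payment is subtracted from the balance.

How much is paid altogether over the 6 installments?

$44,074.23

# | Opening | Interest | Payment | End bal
1 | $42,055.59 | $336.44 | $3,701.36 | $38,690.67
2 | $38,690.67 | $336.44 | $6,056.79 | $32,970.32
3 | $32,970.32 | $336.44 | $8,412.22 | $24,894.54
4 | $24,894.54 | $336.44 | $10,767.65 | $14,463.33
5 | $14,463.33 | $336.44 | $13,123.08 | $1,676.69
6 | $1,676.69 | $336.44 | $2,013.13 | $0.00
Total paid: $44,074.23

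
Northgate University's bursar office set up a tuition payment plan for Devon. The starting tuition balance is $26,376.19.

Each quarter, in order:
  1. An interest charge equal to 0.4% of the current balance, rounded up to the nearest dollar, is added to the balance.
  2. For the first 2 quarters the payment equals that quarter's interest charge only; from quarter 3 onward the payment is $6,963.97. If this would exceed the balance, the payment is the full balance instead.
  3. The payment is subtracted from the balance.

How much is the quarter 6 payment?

$5,743.28

# | Opening | Interest | Payment | End bal
1 | $26,376.19 | $106.00 | $106.00 | $26,376.19
2 | $26,376.19 | $106.00 | $106.00 | $26,376.19
3 | $26,376.19 | $106.00 | $6,963.97 | $19,518.22
4 | $19,518.22 | $79.00 | $6,963.97 | $12,633.25
5 | $12,633.25 | $51.00 | $6,963.97 | $5,720.28
6 | $5,720.28 | $23.00 | $5,743.28 | $0.00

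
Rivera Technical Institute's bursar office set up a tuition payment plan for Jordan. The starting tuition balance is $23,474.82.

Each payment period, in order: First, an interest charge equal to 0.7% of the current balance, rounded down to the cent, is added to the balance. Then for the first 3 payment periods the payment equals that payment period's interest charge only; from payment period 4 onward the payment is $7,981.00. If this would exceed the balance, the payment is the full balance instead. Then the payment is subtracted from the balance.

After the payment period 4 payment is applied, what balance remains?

# | Opening | Interest | Payment | End bal
1 | $23,474.82 | $164.32 | $164.32 | $23,474.82
2 | $23,474.82 | $164.32 | $164.32 | $23,474.82
3 | $23,474.82 | $164.32 | $164.32 | $23,474.82
4 | $23,474.82 | $164.32 | $7,981.00 | $15,658.14

$15,658.14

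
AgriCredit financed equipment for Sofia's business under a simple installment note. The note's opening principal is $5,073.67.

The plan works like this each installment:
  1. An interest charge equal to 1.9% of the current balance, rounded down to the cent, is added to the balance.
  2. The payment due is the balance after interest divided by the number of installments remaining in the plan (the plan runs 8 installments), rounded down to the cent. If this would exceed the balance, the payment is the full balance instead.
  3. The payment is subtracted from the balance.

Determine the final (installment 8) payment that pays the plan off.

Installment 1: $5,073.67 +$96.39 interest = $5,170.06; pay $646.25 → $4,523.81
Installment 2: $4,523.81 +$85.95 interest = $4,609.76; pay $658.53 → $3,951.23
Installment 3: $3,951.23 +$75.07 interest = $4,026.30; pay $671.05 → $3,355.25
Installment 4: $3,355.25 +$63.74 interest = $3,418.99; pay $683.79 → $2,735.20
Installment 5: $2,735.20 +$51.96 interest = $2,787.16; pay $696.79 → $2,090.37
Installment 6: $2,090.37 +$39.71 interest = $2,130.08; pay $710.02 → $1,420.06
Installment 7: $1,420.06 +$26.98 interest = $1,447.04; pay $723.52 → $723.52
Installment 8: $723.52 +$13.74 interest = $737.26; pay $737.26 → $0.00

$737.26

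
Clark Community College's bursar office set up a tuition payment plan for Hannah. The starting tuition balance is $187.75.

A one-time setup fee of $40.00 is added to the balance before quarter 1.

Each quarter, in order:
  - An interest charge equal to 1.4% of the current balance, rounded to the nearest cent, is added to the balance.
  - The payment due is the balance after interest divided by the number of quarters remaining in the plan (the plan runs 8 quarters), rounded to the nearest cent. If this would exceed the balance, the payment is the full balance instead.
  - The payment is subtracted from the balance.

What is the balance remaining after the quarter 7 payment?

# | Opening | Interest | Payment | End bal
1 | $227.75 | $3.19 | $28.87 | $202.07
2 | $202.07 | $2.83 | $29.27 | $175.63
3 | $175.63 | $2.46 | $29.68 | $148.41
4 | $148.41 | $2.08 | $30.10 | $120.39
5 | $120.39 | $1.69 | $30.52 | $91.56
6 | $91.56 | $1.28 | $30.95 | $61.89
7 | $61.89 | $0.87 | $31.38 | $31.38

$31.38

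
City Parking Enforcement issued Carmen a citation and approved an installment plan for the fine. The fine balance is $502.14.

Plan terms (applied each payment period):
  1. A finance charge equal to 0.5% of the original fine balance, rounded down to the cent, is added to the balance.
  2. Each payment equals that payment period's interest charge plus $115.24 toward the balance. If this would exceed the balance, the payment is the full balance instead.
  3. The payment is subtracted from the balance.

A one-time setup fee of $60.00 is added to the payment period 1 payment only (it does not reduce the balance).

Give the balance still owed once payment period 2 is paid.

$271.66

# | Opening | Interest | Payment | Fee | End bal
1 | $502.14 | $2.51 | $117.75 | $60.00 | $386.90
2 | $386.90 | $2.51 | $117.75 | — | $271.66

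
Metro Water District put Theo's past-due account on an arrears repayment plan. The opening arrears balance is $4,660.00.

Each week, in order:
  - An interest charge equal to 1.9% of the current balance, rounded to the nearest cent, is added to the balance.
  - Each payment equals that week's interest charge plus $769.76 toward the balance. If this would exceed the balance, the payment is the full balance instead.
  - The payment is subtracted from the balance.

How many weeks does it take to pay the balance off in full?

Week 1: $4,660.00 +$88.54 interest = $4,748.54; pay $858.30 → $3,890.24
Week 2: $3,890.24 +$73.91 interest = $3,964.15; pay $843.67 → $3,120.48
Week 3: $3,120.48 +$59.29 interest = $3,179.77; pay $829.05 → $2,350.72
Week 4: $2,350.72 +$44.66 interest = $2,395.38; pay $814.42 → $1,580.96
Week 5: $1,580.96 +$30.04 interest = $1,611.00; pay $799.80 → $811.20
Week 6: $811.20 +$15.41 interest = $826.61; pay $785.17 → $41.44
Week 7: $41.44 +$0.79 interest = $42.23; pay $42.23 → $0.00
Balance reaches $0.00 in week 7.

7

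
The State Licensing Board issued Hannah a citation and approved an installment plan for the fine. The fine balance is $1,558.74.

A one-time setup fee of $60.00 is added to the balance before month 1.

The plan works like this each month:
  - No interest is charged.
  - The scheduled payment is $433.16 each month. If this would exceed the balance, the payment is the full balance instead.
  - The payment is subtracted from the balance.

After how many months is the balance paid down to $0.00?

4

Month 1: opening $1,618.74; payment $433.16; balance $1,185.58
Month 2: opening $1,185.58; payment $433.16; balance $752.42
Month 3: opening $752.42; payment $433.16; balance $319.26
Month 4: opening $319.26; payment $319.26; balance $0.00
Balance reaches $0.00 in month 4.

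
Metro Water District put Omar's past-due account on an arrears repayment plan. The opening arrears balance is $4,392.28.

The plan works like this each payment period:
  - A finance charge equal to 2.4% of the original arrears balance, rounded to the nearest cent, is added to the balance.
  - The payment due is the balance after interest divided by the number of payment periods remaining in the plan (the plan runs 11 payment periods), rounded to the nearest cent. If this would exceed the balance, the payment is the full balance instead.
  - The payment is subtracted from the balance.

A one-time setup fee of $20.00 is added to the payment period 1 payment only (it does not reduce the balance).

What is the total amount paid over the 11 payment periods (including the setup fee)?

Payment period 1: opening $4,392.28; interest $105.41 → $4,497.69; payment $408.88 (+ $20.00 fee); balance $4,088.81
Payment period 2: opening $4,088.81; interest $105.41 → $4,194.22; payment $419.42; balance $3,774.80
Payment period 3: opening $3,774.80; interest $105.41 → $3,880.21; payment $431.13; balance $3,449.08
Payment period 4: opening $3,449.08; interest $105.41 → $3,554.49; payment $444.31; balance $3,110.18
Payment period 5: opening $3,110.18; interest $105.41 → $3,215.59; payment $459.37; balance $2,756.22
Payment period 6: opening $2,756.22; interest $105.41 → $2,861.63; payment $476.94; balance $2,384.69
Payment period 7: opening $2,384.69; interest $105.41 → $2,490.10; payment $498.02; balance $1,992.08
Payment period 8: opening $1,992.08; interest $105.41 → $2,097.49; payment $524.37; balance $1,573.12
Payment period 9: opening $1,573.12; interest $105.41 → $1,678.53; payment $559.51; balance $1,119.02
Payment period 10: opening $1,119.02; interest $105.41 → $1,224.43; payment $612.22; balance $612.21
Payment period 11: opening $612.21; interest $105.41 → $717.62; payment $717.62; balance $0.00
Total paid: $5,571.79

$5,571.79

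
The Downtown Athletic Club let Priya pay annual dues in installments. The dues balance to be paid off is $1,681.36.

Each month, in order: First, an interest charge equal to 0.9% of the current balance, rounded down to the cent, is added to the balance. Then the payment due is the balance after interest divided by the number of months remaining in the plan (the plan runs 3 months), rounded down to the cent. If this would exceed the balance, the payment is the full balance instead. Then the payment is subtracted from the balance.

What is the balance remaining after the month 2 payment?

Month 1: opening $1,681.36; interest $15.13 → $1,696.49; payment $565.49; balance $1,131.00
Month 2: opening $1,131.00; interest $10.17 → $1,141.17; payment $570.58; balance $570.59

$570.59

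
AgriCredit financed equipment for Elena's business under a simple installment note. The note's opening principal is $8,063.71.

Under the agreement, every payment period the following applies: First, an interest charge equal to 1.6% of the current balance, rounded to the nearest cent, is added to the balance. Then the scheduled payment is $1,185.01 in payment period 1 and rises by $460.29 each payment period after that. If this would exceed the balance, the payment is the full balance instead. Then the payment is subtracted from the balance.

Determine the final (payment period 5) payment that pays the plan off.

$961.10

# | Opening | Interest | Payment | End bal
1 | $8,063.71 | $129.02 | $1,185.01 | $7,007.72
2 | $7,007.72 | $112.12 | $1,645.30 | $5,474.54
3 | $5,474.54 | $87.59 | $2,105.59 | $3,456.54
4 | $3,456.54 | $55.30 | $2,565.88 | $945.96
5 | $945.96 | $15.14 | $961.10 | $0.00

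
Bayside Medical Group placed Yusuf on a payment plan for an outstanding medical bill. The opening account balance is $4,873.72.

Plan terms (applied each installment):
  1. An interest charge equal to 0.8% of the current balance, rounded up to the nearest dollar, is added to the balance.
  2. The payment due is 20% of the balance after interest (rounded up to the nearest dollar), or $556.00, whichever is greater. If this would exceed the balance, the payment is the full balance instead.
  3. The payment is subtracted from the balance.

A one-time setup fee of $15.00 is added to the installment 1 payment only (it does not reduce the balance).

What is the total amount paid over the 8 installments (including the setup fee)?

$5,047.72

Installment 1: $4,873.72 +$39.00 interest = $4,912.72; pay $983.00 (+ $15.00 fee) → $3,929.72
Installment 2: $3,929.72 +$32.00 interest = $3,961.72; pay $793.00 → $3,168.72
Installment 3: $3,168.72 +$26.00 interest = $3,194.72; pay $639.00 → $2,555.72
Installment 4: $2,555.72 +$21.00 interest = $2,576.72; pay $556.00 → $2,020.72
Installment 5: $2,020.72 +$17.00 interest = $2,037.72; pay $556.00 → $1,481.72
Installment 6: $1,481.72 +$12.00 interest = $1,493.72; pay $556.00 → $937.72
Installment 7: $937.72 +$8.00 interest = $945.72; pay $556.00 → $389.72
Installment 8: $389.72 +$4.00 interest = $393.72; pay $393.72 → $0.00
Total paid: $5,047.72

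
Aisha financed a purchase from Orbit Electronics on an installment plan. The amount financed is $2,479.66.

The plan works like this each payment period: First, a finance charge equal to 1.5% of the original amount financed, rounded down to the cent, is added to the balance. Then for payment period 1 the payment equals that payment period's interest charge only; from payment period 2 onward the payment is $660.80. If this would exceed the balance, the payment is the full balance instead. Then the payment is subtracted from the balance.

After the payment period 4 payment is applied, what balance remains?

$608.83

Payment period 1: opening $2,479.66; interest $37.19 → $2,516.85; payment $37.19; balance $2,479.66
Payment period 2: opening $2,479.66; interest $37.19 → $2,516.85; payment $660.80; balance $1,856.05
Payment period 3: opening $1,856.05; interest $37.19 → $1,893.24; payment $660.80; balance $1,232.44
Payment period 4: opening $1,232.44; interest $37.19 → $1,269.63; payment $660.80; balance $608.83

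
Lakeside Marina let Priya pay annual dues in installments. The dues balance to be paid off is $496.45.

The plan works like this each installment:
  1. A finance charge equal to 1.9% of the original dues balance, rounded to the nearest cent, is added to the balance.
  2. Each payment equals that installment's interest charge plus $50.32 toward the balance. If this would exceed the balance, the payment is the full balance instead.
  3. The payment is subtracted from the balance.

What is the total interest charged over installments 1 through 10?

$94.30

Installment 1: $496.45 +$9.43 interest = $505.88; pay $59.75 → $446.13
Installment 2: $446.13 +$9.43 interest = $455.56; pay $59.75 → $395.81
Installment 3: $395.81 +$9.43 interest = $405.24; pay $59.75 → $345.49
Installment 4: $345.49 +$9.43 interest = $354.92; pay $59.75 → $295.17
Installment 5: $295.17 +$9.43 interest = $304.60; pay $59.75 → $244.85
Installment 6: $244.85 +$9.43 interest = $254.28; pay $59.75 → $194.53
Installment 7: $194.53 +$9.43 interest = $203.96; pay $59.75 → $144.21
Installment 8: $144.21 +$9.43 interest = $153.64; pay $59.75 → $93.89
Installment 9: $93.89 +$9.43 interest = $103.32; pay $59.75 → $43.57
Installment 10: $43.57 +$9.43 interest = $53.00; pay $53.00 → $0.00
Total interest: $9.43 + $9.43 + $9.43 + $9.43 + $9.43 + $9.43 + $9.43 + $9.43 + $9.43 + $9.43 = $94.30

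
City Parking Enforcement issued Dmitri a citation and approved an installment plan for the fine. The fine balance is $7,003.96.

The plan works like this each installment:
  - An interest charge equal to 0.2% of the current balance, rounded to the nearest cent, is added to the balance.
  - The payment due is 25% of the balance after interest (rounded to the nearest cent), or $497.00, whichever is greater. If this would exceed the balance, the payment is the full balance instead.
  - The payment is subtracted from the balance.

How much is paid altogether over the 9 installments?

Installment 1: opening $7,003.96; interest $14.01 → $7,017.97; payment $1,754.49; balance $5,263.48
Installment 2: opening $5,263.48; interest $10.53 → $5,274.01; payment $1,318.50; balance $3,955.51
Installment 3: opening $3,955.51; interest $7.91 → $3,963.42; payment $990.86; balance $2,972.56
Installment 4: opening $2,972.56; interest $5.95 → $2,978.51; payment $744.63; balance $2,233.88
Installment 5: opening $2,233.88; interest $4.47 → $2,238.35; payment $559.59; balance $1,678.76
Installment 6: opening $1,678.76; interest $3.36 → $1,682.12; payment $497.00; balance $1,185.12
Installment 7: opening $1,185.12; interest $2.37 → $1,187.49; payment $497.00; balance $690.49
Installment 8: opening $690.49; interest $1.38 → $691.87; payment $497.00; balance $194.87
Installment 9: opening $194.87; interest $0.39 → $195.26; payment $195.26; balance $0.00
Total paid: $7,054.33

$7,054.33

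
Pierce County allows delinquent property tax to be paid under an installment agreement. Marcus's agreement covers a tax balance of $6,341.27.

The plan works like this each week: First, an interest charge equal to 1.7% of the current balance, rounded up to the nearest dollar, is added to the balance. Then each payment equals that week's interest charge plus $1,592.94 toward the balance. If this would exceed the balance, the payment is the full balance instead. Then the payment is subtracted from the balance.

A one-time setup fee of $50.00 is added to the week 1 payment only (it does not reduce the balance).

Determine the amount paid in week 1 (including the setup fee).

$1,750.94

Week 1: $6,341.27 +$108.00 interest = $6,449.27; pay $1,700.94 (+ $50.00 fee) → $4,748.33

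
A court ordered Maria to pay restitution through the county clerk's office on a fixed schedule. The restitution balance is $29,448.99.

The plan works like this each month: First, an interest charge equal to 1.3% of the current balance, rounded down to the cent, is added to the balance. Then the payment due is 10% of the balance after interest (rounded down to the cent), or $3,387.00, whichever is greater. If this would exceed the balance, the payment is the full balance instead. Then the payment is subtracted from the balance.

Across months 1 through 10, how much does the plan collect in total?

Month 1: opening $29,448.99; interest $382.83 → $29,831.82; payment $3,387.00; balance $26,444.82
Month 2: opening $26,444.82; interest $343.78 → $26,788.60; payment $3,387.00; balance $23,401.60
Month 3: opening $23,401.60; interest $304.22 → $23,705.82; payment $3,387.00; balance $20,318.82
Month 4: opening $20,318.82; interest $264.14 → $20,582.96; payment $3,387.00; balance $17,195.96
Month 5: opening $17,195.96; interest $223.54 → $17,419.50; payment $3,387.00; balance $14,032.50
Month 6: opening $14,032.50; interest $182.42 → $14,214.92; payment $3,387.00; balance $10,827.92
Month 7: opening $10,827.92; interest $140.76 → $10,968.68; payment $3,387.00; balance $7,581.68
Month 8: opening $7,581.68; interest $98.56 → $7,680.24; payment $3,387.00; balance $4,293.24
Month 9: opening $4,293.24; interest $55.81 → $4,349.05; payment $3,387.00; balance $962.05
Month 10: opening $962.05; interest $12.50 → $974.55; payment $974.55; balance $0.00
Total paid: $31,457.55

$31,457.55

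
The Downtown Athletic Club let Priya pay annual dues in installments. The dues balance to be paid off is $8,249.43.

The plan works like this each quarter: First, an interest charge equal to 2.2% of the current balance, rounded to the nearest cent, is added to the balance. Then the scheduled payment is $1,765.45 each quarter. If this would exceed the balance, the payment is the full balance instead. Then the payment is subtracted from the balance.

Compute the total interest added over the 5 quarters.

Quarter 1: $8,249.43 +$181.49 interest = $8,430.92; pay $1,765.45 → $6,665.47
Quarter 2: $6,665.47 +$146.64 interest = $6,812.11; pay $1,765.45 → $5,046.66
Quarter 3: $5,046.66 +$111.03 interest = $5,157.69; pay $1,765.45 → $3,392.24
Quarter 4: $3,392.24 +$74.63 interest = $3,466.87; pay $1,765.45 → $1,701.42
Quarter 5: $1,701.42 +$37.43 interest = $1,738.85; pay $1,738.85 → $0.00
Total interest: $181.49 + $146.64 + $111.03 + $74.63 + $37.43 = $551.22

$551.22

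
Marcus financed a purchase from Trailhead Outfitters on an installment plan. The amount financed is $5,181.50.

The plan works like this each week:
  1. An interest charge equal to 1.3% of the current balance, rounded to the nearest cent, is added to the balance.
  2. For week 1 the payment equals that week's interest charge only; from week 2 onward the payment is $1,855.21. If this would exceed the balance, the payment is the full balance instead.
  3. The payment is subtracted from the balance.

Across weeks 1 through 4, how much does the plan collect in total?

Week 1: $5,181.50 +$67.36 interest = $5,248.86; pay $67.36 → $5,181.50
Week 2: $5,181.50 +$67.36 interest = $5,248.86; pay $1,855.21 → $3,393.65
Week 3: $3,393.65 +$44.12 interest = $3,437.77; pay $1,855.21 → $1,582.56
Week 4: $1,582.56 +$20.57 interest = $1,603.13; pay $1,603.13 → $0.00
Total paid: $5,380.91

$5,380.91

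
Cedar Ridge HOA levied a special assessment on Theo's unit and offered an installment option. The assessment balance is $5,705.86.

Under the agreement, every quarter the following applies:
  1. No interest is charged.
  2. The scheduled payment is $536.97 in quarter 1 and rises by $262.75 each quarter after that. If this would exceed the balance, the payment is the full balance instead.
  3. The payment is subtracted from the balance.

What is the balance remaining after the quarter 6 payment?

$0.00

Quarter 1: opening $5,705.86; payment $536.97; balance $5,168.89
Quarter 2: opening $5,168.89; payment $799.72; balance $4,369.17
Quarter 3: opening $4,369.17; payment $1,062.47; balance $3,306.70
Quarter 4: opening $3,306.70; payment $1,325.22; balance $1,981.48
Quarter 5: opening $1,981.48; payment $1,587.97; balance $393.51
Quarter 6: opening $393.51; payment $393.51; balance $0.00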